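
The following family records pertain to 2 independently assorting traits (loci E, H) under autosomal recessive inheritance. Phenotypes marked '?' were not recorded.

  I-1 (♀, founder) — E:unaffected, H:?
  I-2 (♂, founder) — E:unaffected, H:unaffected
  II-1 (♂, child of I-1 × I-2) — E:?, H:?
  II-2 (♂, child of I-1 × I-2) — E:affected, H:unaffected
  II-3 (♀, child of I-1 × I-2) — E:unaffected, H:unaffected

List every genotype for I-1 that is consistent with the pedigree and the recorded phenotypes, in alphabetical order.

I-1 ∈ {Ee HH, Ee Hh, Ee hh}

E/I-1 un ·: Ee
E/I-2 un ·: Ee
E/II-1 ? I-1×I-2: EE|Ee|ee
E/II-2 aff I-1×I-2: ee
E/II-3 un I-1×I-2: EE|Ee
⇒ E over [I-1,I-2,II-1,II-2,II-3]: 6 consistent
H/I-1 ? ·: HH|Hh|hh
H/I-2 un ·: HH|Hh
H/II-1 ? I-1×I-2: HH|Hh|hh
H/II-2 un I-1×I-2: HH|Hh
H/II-3 un I-1×I-2: HH|Hh
⇒ H over [I-1,I-2,II-1,II-2,II-3]: 32 consistent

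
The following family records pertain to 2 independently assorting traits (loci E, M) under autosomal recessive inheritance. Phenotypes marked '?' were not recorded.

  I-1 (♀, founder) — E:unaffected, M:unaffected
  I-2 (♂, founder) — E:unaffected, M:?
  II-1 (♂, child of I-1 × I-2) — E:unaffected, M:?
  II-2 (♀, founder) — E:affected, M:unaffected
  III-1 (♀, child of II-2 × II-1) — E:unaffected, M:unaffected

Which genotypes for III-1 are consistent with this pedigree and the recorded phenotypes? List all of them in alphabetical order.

III-1 ∈ {Ee MM, Ee Mm}

E/I-1 un ·: EE|Ee
E/I-2 un ·: EE|Ee
E/II-1 un I-1×I-2: EE|Ee
E/II-2 aff ·: ee
E/III-1 un II-2×II-1: Ee
⇒ E over [I-1,I-2,II-1,II-2,III-1]: 7 consistent
M/I-1 un ·: MM|Mm
M/I-2 ? ·: MM|Mm|mm
M/II-1 ? I-1×I-2: MM|Mm|mm
M/II-2 un ·: MM|Mm
M/III-1 un II-2×II-1: MM|Mm
⇒ M over [I-1,I-2,II-1,II-2,III-1]: 36 consistent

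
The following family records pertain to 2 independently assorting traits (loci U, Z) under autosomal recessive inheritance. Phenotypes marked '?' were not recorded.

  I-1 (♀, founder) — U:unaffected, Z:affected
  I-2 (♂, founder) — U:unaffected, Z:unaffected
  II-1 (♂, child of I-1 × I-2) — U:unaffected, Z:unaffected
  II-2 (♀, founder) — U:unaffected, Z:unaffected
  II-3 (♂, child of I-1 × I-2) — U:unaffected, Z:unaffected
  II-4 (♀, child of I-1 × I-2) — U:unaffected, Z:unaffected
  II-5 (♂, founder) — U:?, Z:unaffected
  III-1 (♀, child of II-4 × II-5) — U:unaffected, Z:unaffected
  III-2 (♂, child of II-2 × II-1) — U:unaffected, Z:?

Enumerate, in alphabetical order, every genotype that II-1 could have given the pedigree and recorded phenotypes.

II-1 ∈ {UU Zz, Uu Zz}

U/I-1 un ·: UU|Uu
U/I-2 un ·: UU|Uu
U/II-1 un I-1×I-2: UU|Uu
U/II-2 un ·: UU|Uu
U/II-3 un I-1×I-2: UU|Uu
U/II-4 un I-1×I-2: UU|Uu
U/II-5 ? ·: UU|Uu|uu
U/III-1 un II-4×II-5: UU|Uu
U/III-2 un II-2×II-1: UU|Uu
⇒ U over [I-1,I-2,II-1,II-2,II-3,II-4,II-5,III-1,III-2]: 390 consistent
Z/I-1 aff ·: zz
Z/I-2 un ·: ZZ|Zz
Z/II-1 un I-1×I-2: Zz
Z/II-2 un ·: ZZ|Zz
Z/II-3 un I-1×I-2: Zz
Z/II-4 un I-1×I-2: Zz
Z/II-5 un ·: ZZ|Zz
Z/III-1 un II-4×II-5: ZZ|Zz
Z/III-2 ? II-2×II-1: ZZ|Zz|zz
⇒ Z over [I-1,I-2,II-1,II-2,II-3,II-4,II-5,III-1,III-2]: 40 consistent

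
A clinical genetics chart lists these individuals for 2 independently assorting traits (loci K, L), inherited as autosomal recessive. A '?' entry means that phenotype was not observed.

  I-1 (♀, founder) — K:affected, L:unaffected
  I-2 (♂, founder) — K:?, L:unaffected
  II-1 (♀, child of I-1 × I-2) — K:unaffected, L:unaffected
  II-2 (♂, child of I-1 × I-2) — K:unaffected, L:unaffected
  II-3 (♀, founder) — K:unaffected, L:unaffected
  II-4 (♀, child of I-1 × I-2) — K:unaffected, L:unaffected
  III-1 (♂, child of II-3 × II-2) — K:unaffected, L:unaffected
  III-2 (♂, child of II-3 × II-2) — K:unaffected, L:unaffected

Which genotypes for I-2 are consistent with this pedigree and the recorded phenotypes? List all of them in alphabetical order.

I-2 ∈ {KK LL, KK Ll, Kk LL, Kk Ll}

K/I-1 aff ·: kk
K/I-2 ? ·: KK|Kk
K/II-1 un I-1×I-2: Kk
K/II-2 un I-1×I-2: Kk
K/II-3 un ·: KK|Kk
K/II-4 un I-1×I-2: Kk
K/III-1 un II-3×II-2: KK|Kk
K/III-2 un II-3×II-2: KK|Kk
⇒ K over [I-1,I-2,II-1,II-2,II-3,II-4,III-1,III-2]: 16 consistent
L/I-1 un ·: LL|Ll
L/I-2 un ·: LL|Ll
L/II-1 un I-1×I-2: LL|Ll
L/II-2 un I-1×I-2: LL|Ll
L/II-3 un ·: LL|Ll
L/II-4 un I-1×I-2: LL|Ll
L/III-1 un II-3×II-2: LL|Ll
L/III-2 un II-3×II-2: LL|Ll
⇒ L over [I-1,I-2,II-1,II-2,II-3,II-4,III-1,III-2]: 161 consistent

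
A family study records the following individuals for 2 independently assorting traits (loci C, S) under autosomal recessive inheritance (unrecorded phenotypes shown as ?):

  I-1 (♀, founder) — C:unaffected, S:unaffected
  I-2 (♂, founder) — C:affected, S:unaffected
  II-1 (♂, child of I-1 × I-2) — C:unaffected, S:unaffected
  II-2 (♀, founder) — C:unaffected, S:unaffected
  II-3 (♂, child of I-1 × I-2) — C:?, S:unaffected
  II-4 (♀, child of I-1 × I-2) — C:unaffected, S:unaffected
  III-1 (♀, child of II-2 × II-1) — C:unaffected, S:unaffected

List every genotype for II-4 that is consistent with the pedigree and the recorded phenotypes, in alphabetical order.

II-4 ∈ {Cc SS, Cc Ss}

C/I-1 un ·: CC|Cc
C/I-2 aff ·: cc
C/II-1 un I-1×I-2: Cc
C/II-2 un ·: CC|Cc
C/II-3 ? I-1×I-2: Cc|cc
C/II-4 un I-1×I-2: Cc
C/III-1 un II-2×II-1: CC|Cc
⇒ C over [I-1,I-2,II-1,II-2,II-3,II-4,III-1]: 12 consistent
S/I-1 un ·: SS|Ss
S/I-2 un ·: SS|Ss
S/II-1 un I-1×I-2: SS|Ss
S/II-2 un ·: SS|Ss
S/II-3 un I-1×I-2: SS|Ss
S/II-4 un I-1×I-2: SS|Ss
S/III-1 un II-2×II-1: SS|Ss
⇒ S over [I-1,I-2,II-1,II-2,II-3,II-4,III-1]: 87 consistent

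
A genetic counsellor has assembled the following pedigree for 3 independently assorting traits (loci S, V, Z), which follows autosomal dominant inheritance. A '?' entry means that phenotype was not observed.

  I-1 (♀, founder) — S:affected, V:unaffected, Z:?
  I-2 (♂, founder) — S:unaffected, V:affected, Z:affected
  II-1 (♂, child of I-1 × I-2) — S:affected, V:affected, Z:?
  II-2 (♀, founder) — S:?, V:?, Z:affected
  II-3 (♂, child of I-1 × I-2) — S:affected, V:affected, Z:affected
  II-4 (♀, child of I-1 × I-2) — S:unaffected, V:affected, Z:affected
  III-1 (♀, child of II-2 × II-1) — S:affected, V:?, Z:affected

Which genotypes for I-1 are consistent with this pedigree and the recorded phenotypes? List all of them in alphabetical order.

S/I-1 aff ·: Ss
S/I-2 un ·: ss
S/II-1 aff I-1×I-2: Ss
S/II-2 ? ·: ss|Ss|SS
S/II-3 aff I-1×I-2: Ss
S/II-4 un I-1×I-2: ss
S/III-1 aff II-2×II-1: Ss|SS
⇒ S over [I-1,I-2,II-1,II-2,II-3,II-4,III-1]: 5 consistent
V/I-1 un ·: vv
V/I-2 aff ·: Vv|VV
V/II-1 aff I-1×I-2: Vv
V/II-2 ? ·: vv|Vv|VV
V/II-3 aff I-1×I-2: Vv
V/II-4 aff I-1×I-2: Vv
V/III-1 ? II-2×II-1: vv|Vv|VV
⇒ V over [I-1,I-2,II-1,II-2,II-3,II-4,III-1]: 14 consistent
Z/I-1 ? ·: zz|Zz|ZZ
Z/I-2 aff ·: Zz|ZZ
Z/II-1 ? I-1×I-2: zz|Zz|ZZ
Z/II-2 aff ·: Zz|ZZ
Z/II-3 aff I-1×I-2: Zz|ZZ
Z/II-4 aff I-1×I-2: Zz|ZZ
Z/III-1 aff II-2×II-1: Zz|ZZ
⇒ Z over [I-1,I-2,II-1,II-2,II-3,II-4,III-1]: 105 consistent

I-1 ∈ {Ss vv ZZ, Ss vv Zz, Ss vv zz}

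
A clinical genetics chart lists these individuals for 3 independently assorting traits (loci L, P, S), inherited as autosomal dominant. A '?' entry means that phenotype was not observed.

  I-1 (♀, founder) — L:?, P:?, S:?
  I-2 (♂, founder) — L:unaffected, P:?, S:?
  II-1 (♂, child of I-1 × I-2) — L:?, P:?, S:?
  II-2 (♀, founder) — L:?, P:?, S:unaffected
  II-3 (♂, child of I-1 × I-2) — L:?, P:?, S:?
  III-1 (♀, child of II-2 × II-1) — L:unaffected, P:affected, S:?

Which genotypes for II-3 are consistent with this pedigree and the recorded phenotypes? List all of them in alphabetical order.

L/I-1 ? ·: ll|Ll|LL
L/I-2 un ·: ll
L/II-1 ? I-1×I-2: ll|Ll
L/II-2 ? ·: ll|Ll
L/II-3 ? I-1×I-2: ll|Ll
L/III-1 un II-2×II-1: ll
⇒ L over [I-1,I-2,II-1,II-2,II-3,III-1]: 12 consistent
P/I-1 ? ·: pp|Pp|PP
P/I-2 ? ·: pp|Pp|PP
P/II-1 ? I-1×I-2: pp|Pp|PP
P/II-2 ? ·: pp|Pp|PP
P/II-3 ? I-1×I-2: pp|Pp|PP
P/III-1 aff II-2×II-1: Pp|PP
⇒ P over [I-1,I-2,II-1,II-2,II-3,III-1]: 113 consistent
S/I-1 ? ·: ss|Ss|SS
S/I-2 ? ·: ss|Ss|SS
S/II-1 ? I-1×I-2: ss|Ss|SS
S/II-2 un ·: ss
S/II-3 ? I-1×I-2: ss|Ss|SS
S/III-1 ? II-2×II-1: ss|Ss
⇒ S over [I-1,I-2,II-1,II-2,II-3,III-1]: 42 consistent

II-3 ∈ {Ll PP SS, Ll PP Ss, Ll PP ss, Ll Pp SS, Ll Pp Ss, Ll Pp ss, Ll pp SS, Ll pp Ss, Ll pp ss, ll PP SS, ll PP Ss, ll PP ss, ll Pp SS, ll Pp Ss, ll Pp ss, ll pp SS, ll pp Ss, ll pp ss}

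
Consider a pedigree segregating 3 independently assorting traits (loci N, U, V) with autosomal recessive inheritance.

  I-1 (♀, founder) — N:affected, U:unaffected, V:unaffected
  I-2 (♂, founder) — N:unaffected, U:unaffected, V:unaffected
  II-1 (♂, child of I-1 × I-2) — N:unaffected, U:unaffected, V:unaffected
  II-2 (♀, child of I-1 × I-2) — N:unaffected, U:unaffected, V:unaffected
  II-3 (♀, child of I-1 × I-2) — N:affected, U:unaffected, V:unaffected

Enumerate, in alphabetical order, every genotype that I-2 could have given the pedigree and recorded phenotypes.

I-2 ∈ {Nn UU VV, Nn UU Vv, Nn Uu VV, Nn Uu Vv}

N/I-1 aff ·: nn
N/I-2 un ·: Nn
N/II-1 un I-1×I-2: Nn
N/II-2 un I-1×I-2: Nn
N/II-3 aff I-1×I-2: nn
⇒ N over [I-1,I-2,II-1,II-2,II-3]: 1 consistent
U/I-1 un ·: UU|Uu
U/I-2 un ·: UU|Uu
U/II-1 un I-1×I-2: UU|Uu
U/II-2 un I-1×I-2: UU|Uu
U/II-3 un I-1×I-2: UU|Uu
⇒ U over [I-1,I-2,II-1,II-2,II-3]: 25 consistent
V/I-1 un ·: VV|Vv
V/I-2 un ·: VV|Vv
V/II-1 un I-1×I-2: VV|Vv
V/II-2 un I-1×I-2: VV|Vv
V/II-3 un I-1×I-2: VV|Vv
⇒ V over [I-1,I-2,II-1,II-2,II-3]: 25 consistent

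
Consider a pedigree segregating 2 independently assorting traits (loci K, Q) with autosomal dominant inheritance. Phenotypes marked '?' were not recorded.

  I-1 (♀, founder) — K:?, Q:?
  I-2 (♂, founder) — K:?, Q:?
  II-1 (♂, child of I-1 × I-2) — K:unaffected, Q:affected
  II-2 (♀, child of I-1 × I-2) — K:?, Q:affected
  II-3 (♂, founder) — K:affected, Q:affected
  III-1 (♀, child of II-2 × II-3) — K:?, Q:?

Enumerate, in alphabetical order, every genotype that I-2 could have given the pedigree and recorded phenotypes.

K/I-1 ? ·: kk|Kk
K/I-2 ? ·: kk|Kk
K/II-1 un I-1×I-2: kk
K/II-2 ? I-1×I-2: kk|Kk|KK
K/II-3 aff ·: Kk|KK
K/III-1 ? II-2×II-3: kk|Kk|KK
⇒ K over [I-1,I-2,II-1,II-2,II-3,III-1]: 30 consistent
Q/I-1 ? ·: qq|Qq|QQ
Q/I-2 ? ·: qq|Qq|QQ
Q/II-1 aff I-1×I-2: Qq|QQ
Q/II-2 aff I-1×I-2: Qq|QQ
Q/II-3 aff ·: Qq|QQ
Q/III-1 ? II-2×II-3: qq|Qq|QQ
⇒ Q over [I-1,I-2,II-1,II-2,II-3,III-1]: 71 consistent

I-2 ∈ {Kk QQ, Kk Qq, Kk qq, kk QQ, kk Qq, kk qq}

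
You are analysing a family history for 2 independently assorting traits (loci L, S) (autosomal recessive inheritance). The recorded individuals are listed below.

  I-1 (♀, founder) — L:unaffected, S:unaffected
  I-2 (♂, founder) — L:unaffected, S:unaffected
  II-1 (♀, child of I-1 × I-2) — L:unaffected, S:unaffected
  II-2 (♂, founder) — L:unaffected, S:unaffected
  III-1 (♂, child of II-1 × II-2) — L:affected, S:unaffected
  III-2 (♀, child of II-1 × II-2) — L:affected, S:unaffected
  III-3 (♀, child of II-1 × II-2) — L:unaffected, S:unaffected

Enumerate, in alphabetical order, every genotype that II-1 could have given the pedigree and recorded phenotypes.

II-1 ∈ {Ll SS, Ll Ss}

L/I-1 un ·: LL|Ll
L/I-2 un ·: LL|Ll
L/II-1 un I-1×I-2: Ll
L/II-2 un ·: Ll
L/III-1 aff II-1×II-2: ll
L/III-2 aff II-1×II-2: ll
L/III-3 un II-1×II-2: LL|Ll
⇒ L over [I-1,I-2,II-1,II-2,III-1,III-2,III-3]: 6 consistent
S/I-1 un ·: SS|Ss
S/I-2 un ·: SS|Ss
S/II-1 un I-1×I-2: SS|Ss
S/II-2 un ·: SS|Ss
S/III-1 un II-1×II-2: SS|Ss
S/III-2 un II-1×II-2: SS|Ss
S/III-3 un II-1×II-2: SS|Ss
⇒ S over [I-1,I-2,II-1,II-2,III-1,III-2,III-3]: 84 consistent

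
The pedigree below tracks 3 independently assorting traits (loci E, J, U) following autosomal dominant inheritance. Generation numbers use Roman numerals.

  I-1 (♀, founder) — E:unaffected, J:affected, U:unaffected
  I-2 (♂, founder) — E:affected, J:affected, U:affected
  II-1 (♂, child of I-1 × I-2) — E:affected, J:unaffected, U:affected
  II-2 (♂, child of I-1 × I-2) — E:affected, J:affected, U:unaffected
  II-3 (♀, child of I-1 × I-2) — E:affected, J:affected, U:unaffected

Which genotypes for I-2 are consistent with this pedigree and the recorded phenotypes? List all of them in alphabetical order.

E/I-1 un ·: ee
E/I-2 aff ·: Ee|EE
E/II-1 aff I-1×I-2: Ee
E/II-2 aff I-1×I-2: Ee
E/II-3 aff I-1×I-2: Ee
⇒ E over [I-1,I-2,II-1,II-2,II-3]: 2 consistent
J/I-1 aff ·: Jj
J/I-2 aff ·: Jj
J/II-1 un I-1×I-2: jj
J/II-2 aff I-1×I-2: Jj|JJ
J/II-3 aff I-1×I-2: Jj|JJ
⇒ J over [I-1,I-2,II-1,II-2,II-3]: 4 consistent
U/I-1 un ·: uu
U/I-2 aff ·: Uu
U/II-1 aff I-1×I-2: Uu
U/II-2 un I-1×I-2: uu
U/II-3 un I-1×I-2: uu
⇒ U over [I-1,I-2,II-1,II-2,II-3]: 1 consistent

I-2 ∈ {EE Jj Uu, Ee Jj Uu}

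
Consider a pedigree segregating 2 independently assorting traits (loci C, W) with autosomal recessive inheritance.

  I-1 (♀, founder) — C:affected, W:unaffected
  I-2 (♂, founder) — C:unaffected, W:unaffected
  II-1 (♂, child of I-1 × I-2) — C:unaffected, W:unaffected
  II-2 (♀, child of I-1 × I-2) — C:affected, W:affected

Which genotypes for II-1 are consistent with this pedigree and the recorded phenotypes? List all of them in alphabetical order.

II-1 ∈ {Cc WW, Cc Ww}

C/I-1 aff ·: cc
C/I-2 un ·: Cc
C/II-1 un I-1×I-2: Cc
C/II-2 aff I-1×I-2: cc
⇒ C over [I-1,I-2,II-1,II-2]: 1 consistent
W/I-1 un ·: Ww
W/I-2 un ·: Ww
W/II-1 un I-1×I-2: WW|Ww
W/II-2 aff I-1×I-2: ww
⇒ W over [I-1,I-2,II-1,II-2]: 2 consistent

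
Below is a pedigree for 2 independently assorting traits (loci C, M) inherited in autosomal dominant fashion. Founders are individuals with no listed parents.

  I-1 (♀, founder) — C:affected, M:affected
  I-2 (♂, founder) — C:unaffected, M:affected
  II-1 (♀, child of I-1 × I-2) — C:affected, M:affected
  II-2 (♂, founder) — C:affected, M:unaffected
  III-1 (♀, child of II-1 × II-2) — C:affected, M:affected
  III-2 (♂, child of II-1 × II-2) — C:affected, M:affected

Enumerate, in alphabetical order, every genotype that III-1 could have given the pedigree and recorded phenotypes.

C/I-1 aff ·: Cc|CC
C/I-2 un ·: cc
C/II-1 aff I-1×I-2: Cc
C/II-2 aff ·: Cc|CC
C/III-1 aff II-1×II-2: Cc|CC
C/III-2 aff II-1×II-2: Cc|CC
⇒ C over [I-1,I-2,II-1,II-2,III-1,III-2]: 16 consistent
M/I-1 aff ·: Mm|MM
M/I-2 aff ·: Mm|MM
M/II-1 aff I-1×I-2: Mm|MM
M/II-2 un ·: mm
M/III-1 aff II-1×II-2: Mm
M/III-2 aff II-1×II-2: Mm
⇒ M over [I-1,I-2,II-1,II-2,III-1,III-2]: 7 consistent

III-1 ∈ {CC Mm, Cc Mm}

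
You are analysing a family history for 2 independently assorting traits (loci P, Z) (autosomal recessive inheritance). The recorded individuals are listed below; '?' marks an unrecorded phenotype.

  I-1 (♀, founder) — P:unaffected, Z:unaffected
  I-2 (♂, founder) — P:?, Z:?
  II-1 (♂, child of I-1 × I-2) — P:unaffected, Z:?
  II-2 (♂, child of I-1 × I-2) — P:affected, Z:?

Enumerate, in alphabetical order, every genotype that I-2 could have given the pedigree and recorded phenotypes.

I-2 ∈ {Pp ZZ, Pp Zz, Pp zz, pp ZZ, pp Zz, pp zz}

P/I-1 un ·: Pp
P/I-2 ? ·: Pp|pp
P/II-1 un I-1×I-2: PP|Pp
P/II-2 aff I-1×I-2: pp
⇒ P over [I-1,I-2,II-1,II-2]: 3 consistent
Z/I-1 un ·: ZZ|Zz
Z/I-2 ? ·: ZZ|Zz|zz
Z/II-1 ? I-1×I-2: ZZ|Zz|zz
Z/II-2 ? I-1×I-2: ZZ|Zz|zz
⇒ Z over [I-1,I-2,II-1,II-2]: 23 consistent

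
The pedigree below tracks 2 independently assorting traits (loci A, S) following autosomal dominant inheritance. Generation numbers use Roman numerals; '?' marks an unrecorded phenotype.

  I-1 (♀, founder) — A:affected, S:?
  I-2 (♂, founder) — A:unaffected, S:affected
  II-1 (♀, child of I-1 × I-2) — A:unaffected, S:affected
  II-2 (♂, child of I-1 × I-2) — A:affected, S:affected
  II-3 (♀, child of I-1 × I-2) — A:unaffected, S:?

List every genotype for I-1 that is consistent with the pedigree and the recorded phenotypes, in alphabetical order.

I-1 ∈ {Aa SS, Aa Ss, Aa ss}

A/I-1 aff ·: Aa
A/I-2 un ·: aa
A/II-1 un I-1×I-2: aa
A/II-2 aff I-1×I-2: Aa
A/II-3 un I-1×I-2: aa
⇒ A over [I-1,I-2,II-1,II-2,II-3]: 1 consistent
S/I-1 ? ·: ss|Ss|SS
S/I-2 aff ·: Ss|SS
S/II-1 aff I-1×I-2: Ss|SS
S/II-2 aff I-1×I-2: Ss|SS
S/II-3 ? I-1×I-2: ss|Ss|SS
⇒ S over [I-1,I-2,II-1,II-2,II-3]: 32 consistent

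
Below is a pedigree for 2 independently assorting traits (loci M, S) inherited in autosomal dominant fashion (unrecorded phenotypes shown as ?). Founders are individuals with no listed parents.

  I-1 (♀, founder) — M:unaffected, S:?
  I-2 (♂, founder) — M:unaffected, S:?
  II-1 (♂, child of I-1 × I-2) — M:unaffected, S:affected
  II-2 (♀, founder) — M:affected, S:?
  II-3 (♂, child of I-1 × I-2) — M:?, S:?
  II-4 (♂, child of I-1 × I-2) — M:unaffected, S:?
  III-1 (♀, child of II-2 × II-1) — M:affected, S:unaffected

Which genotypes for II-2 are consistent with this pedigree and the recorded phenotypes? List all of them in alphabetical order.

II-2 ∈ {MM Ss, MM ss, Mm Ss, Mm ss}

M/I-1 un ·: mm
M/I-2 un ·: mm
M/II-1 un I-1×I-2: mm
M/II-2 aff ·: Mm|MM
M/II-3 ? I-1×I-2: mm
M/II-4 un I-1×I-2: mm
M/III-1 aff II-2×II-1: Mm
⇒ M over [I-1,I-2,II-1,II-2,II-3,II-4,III-1]: 2 consistent
S/I-1 ? ·: ss|Ss|SS
S/I-2 ? ·: ss|Ss|SS
S/II-1 aff I-1×I-2: Ss
S/II-2 ? ·: ss|Ss
S/II-3 ? I-1×I-2: ss|Ss|SS
S/II-4 ? I-1×I-2: ss|Ss|SS
S/III-1 un II-2×II-1: ss
⇒ S over [I-1,I-2,II-1,II-2,II-3,II-4,III-1]: 54 consistent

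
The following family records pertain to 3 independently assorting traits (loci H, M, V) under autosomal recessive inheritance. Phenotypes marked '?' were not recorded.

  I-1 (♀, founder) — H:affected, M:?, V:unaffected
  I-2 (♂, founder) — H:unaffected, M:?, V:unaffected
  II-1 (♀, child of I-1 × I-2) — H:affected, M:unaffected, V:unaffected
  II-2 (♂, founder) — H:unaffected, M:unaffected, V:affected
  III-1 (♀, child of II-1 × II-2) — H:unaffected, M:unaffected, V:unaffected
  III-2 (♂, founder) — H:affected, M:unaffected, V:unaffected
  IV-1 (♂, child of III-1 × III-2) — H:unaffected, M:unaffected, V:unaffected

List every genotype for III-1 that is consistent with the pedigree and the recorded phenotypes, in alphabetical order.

H/I-1 aff ·: hh
H/I-2 un ·: Hh
H/II-1 aff I-1×I-2: hh
H/II-2 un ·: HH|Hh
H/III-1 un II-1×II-2: Hh
H/III-2 aff ·: hh
H/IV-1 un III-1×III-2: Hh
⇒ H over [I-1,I-2,II-1,II-2,III-1,III-2,IV-1]: 2 consistent
M/I-1 ? ·: MM|Mm|mm
M/I-2 ? ·: MM|Mm|mm
M/II-1 un I-1×I-2: MM|Mm
M/II-2 un ·: MM|Mm
M/III-1 un II-1×II-2: MM|Mm
M/III-2 un ·: MM|Mm
M/IV-1 un III-1×III-2: MM|Mm
⇒ M over [I-1,I-2,II-1,II-2,III-1,III-2,IV-1]: 138 consistent
V/I-1 un ·: VV|Vv
V/I-2 un ·: VV|Vv
V/II-1 un I-1×I-2: VV|Vv
V/II-2 aff ·: vv
V/III-1 un II-1×II-2: Vv
V/III-2 un ·: VV|Vv
V/IV-1 un III-1×III-2: VV|Vv
⇒ V over [I-1,I-2,II-1,II-2,III-1,III-2,IV-1]: 28 consistent

III-1 ∈ {Hh MM Vv, Hh Mm Vv}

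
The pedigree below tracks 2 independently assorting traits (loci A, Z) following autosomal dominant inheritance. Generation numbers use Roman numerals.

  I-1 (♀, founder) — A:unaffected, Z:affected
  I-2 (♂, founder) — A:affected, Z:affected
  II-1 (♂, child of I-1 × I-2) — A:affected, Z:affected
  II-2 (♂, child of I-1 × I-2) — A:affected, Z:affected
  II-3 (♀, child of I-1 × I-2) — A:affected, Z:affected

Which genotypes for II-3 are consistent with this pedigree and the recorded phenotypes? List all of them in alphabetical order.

II-3 ∈ {Aa ZZ, Aa Zz}

A/I-1 un ·: aa
A/I-2 aff ·: Aa|AA
A/II-1 aff I-1×I-2: Aa
A/II-2 aff I-1×I-2: Aa
A/II-3 aff I-1×I-2: Aa
⇒ A over [I-1,I-2,II-1,II-2,II-3]: 2 consistent
Z/I-1 aff ·: Zz|ZZ
Z/I-2 aff ·: Zz|ZZ
Z/II-1 aff I-1×I-2: Zz|ZZ
Z/II-2 aff I-1×I-2: Zz|ZZ
Z/II-3 aff I-1×I-2: Zz|ZZ
⇒ Z over [I-1,I-2,II-1,II-2,II-3]: 25 consistent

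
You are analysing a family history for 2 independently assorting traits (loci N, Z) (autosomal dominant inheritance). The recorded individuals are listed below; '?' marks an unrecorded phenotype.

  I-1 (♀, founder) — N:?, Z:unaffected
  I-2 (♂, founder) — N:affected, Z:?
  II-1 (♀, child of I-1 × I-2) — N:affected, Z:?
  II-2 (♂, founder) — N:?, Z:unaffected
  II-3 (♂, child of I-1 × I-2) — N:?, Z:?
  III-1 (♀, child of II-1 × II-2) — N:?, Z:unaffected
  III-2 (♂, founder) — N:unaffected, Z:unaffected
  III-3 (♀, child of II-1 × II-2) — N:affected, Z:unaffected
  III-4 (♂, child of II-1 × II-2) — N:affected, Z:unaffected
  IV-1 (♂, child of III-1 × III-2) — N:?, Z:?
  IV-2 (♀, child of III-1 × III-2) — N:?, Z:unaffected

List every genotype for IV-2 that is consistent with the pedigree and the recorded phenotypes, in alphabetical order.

N/I-1 ? ·: nn|Nn|NN
N/I-2 aff ·: Nn|NN
N/II-1 aff I-1×I-2: Nn|NN
N/II-2 ? ·: nn|Nn|NN
N/II-3 ? I-1×I-2: nn|Nn|NN
N/III-1 ? II-1×II-2: nn|Nn|NN
N/III-2 un ·: nn
N/III-3 aff II-1×II-2: Nn|NN
N/III-4 aff II-1×II-2: Nn|NN
N/IV-1 ? III-1×III-2: nn|Nn
N/IV-2 ? III-1×III-2: nn|Nn
⇒ N over [I-1,I-2,II-1,II-2,II-3,III-1,III-2,III-3,III-4,IV-1,IV-2]: 690 consistent
Z/I-1 un ·: zz
Z/I-2 ? ·: zz|Zz|ZZ
Z/II-1 ? I-1×I-2: zz|Zz
Z/II-2 un ·: zz
Z/II-3 ? I-1×I-2: zz|Zz
Z/III-1 un II-1×II-2: zz
Z/III-2 un ·: zz
Z/III-3 un II-1×II-2: zz
Z/III-4 un II-1×II-2: zz
Z/IV-1 ? III-1×III-2: zz
Z/IV-2 un III-1×III-2: zz
⇒ Z over [I-1,I-2,II-1,II-2,II-3,III-1,III-2,III-3,III-4,IV-1,IV-2]: 6 consistent

IV-2 ∈ {Nn zz, nn zz}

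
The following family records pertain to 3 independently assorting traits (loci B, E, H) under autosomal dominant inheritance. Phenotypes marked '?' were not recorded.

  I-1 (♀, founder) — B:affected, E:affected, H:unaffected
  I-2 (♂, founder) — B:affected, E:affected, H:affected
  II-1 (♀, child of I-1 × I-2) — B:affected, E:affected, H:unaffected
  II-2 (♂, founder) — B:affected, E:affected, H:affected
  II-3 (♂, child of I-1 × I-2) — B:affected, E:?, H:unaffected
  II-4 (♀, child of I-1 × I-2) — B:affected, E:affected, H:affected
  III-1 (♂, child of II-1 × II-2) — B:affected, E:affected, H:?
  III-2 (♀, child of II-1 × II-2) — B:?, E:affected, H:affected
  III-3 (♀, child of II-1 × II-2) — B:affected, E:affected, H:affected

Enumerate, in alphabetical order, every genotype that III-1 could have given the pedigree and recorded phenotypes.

B/I-1 aff ·: Bb|BB
B/I-2 aff ·: Bb|BB
B/II-1 aff I-1×I-2: Bb|BB
B/II-2 aff ·: Bb|BB
B/II-3 aff I-1×I-2: Bb|BB
B/II-4 aff I-1×I-2: Bb|BB
B/III-1 aff II-1×II-2: Bb|BB
B/III-2 ? II-1×II-2: bb|Bb|BB
B/III-3 aff II-1×II-2: Bb|BB
⇒ B over [I-1,I-2,II-1,II-2,II-3,II-4,III-1,III-2,III-3]: 357 consistent
E/I-1 aff ·: Ee|EE
E/I-2 aff ·: Ee|EE
E/II-1 aff I-1×I-2: Ee|EE
E/II-2 aff ·: Ee|EE
E/II-3 ? I-1×I-2: ee|Ee|EE
E/II-4 aff I-1×I-2: Ee|EE
E/III-1 aff II-1×II-2: Ee|EE
E/III-2 aff II-1×II-2: Ee|EE
E/III-3 aff II-1×II-2: Ee|EE
⇒ E over [I-1,I-2,II-1,II-2,II-3,II-4,III-1,III-2,III-3]: 359 consistent
H/I-1 un ·: hh
H/I-2 aff ·: Hh
H/II-1 un I-1×I-2: hh
H/II-2 aff ·: Hh|HH
H/II-3 un I-1×I-2: hh
H/II-4 aff I-1×I-2: Hh
H/III-1 ? II-1×II-2: hh|Hh
H/III-2 aff II-1×II-2: Hh
H/III-3 aff II-1×II-2: Hh
⇒ H over [I-1,I-2,II-1,II-2,II-3,II-4,III-1,III-2,III-3]: 3 consistent

III-1 ∈ {BB EE Hh, BB EE hh, BB Ee Hh, BB Ee hh, Bb EE Hh, Bb EE hh, Bb Ee Hh, Bb Ee hh}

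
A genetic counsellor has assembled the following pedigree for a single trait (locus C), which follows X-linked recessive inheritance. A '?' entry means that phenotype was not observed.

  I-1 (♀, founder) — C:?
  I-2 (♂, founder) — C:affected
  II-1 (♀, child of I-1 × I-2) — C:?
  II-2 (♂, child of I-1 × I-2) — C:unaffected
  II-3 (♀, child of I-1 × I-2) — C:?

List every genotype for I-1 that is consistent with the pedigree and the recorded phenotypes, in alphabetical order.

I-1 ∈ {X^CX^C, X^CX^c}

C/I-1 ? ·: X^CX^C|X^CX^c
C/I-2 aff ·: X^cY
C/II-1 ? I-1×I-2: X^CX^c|X^cX^c
C/II-2 un I-1×I-2: X^CY
C/II-3 ? I-1×I-2: X^CX^c|X^cX^c
⇒ C over [I-1,I-2,II-1,II-2,II-3]: 5 consistent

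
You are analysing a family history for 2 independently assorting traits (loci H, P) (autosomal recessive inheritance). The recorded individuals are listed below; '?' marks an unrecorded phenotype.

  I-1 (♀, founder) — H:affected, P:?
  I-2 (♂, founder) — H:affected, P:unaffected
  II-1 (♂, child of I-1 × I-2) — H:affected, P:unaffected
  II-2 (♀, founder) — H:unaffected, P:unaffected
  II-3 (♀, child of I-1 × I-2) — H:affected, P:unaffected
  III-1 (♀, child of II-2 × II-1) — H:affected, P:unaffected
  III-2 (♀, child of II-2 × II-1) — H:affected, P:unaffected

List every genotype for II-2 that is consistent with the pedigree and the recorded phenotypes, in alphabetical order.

II-2 ∈ {Hh PP, Hh Pp}

H/I-1 aff ·: hh
H/I-2 aff ·: hh
H/II-1 aff I-1×I-2: hh
H/II-2 un ·: Hh
H/II-3 aff I-1×I-2: hh
H/III-1 aff II-2×II-1: hh
H/III-2 aff II-2×II-1: hh
⇒ H over [I-1,I-2,II-1,II-2,II-3,III-1,III-2]: 1 consistent
P/I-1 ? ·: PP|Pp|pp
P/I-2 un ·: PP|Pp
P/II-1 un I-1×I-2: PP|Pp
P/II-2 un ·: PP|Pp
P/II-3 un I-1×I-2: PP|Pp
P/III-1 un II-2×II-1: PP|Pp
P/III-2 un II-2×II-1: PP|Pp
⇒ P over [I-1,I-2,II-1,II-2,II-3,III-1,III-2]: 99 consistent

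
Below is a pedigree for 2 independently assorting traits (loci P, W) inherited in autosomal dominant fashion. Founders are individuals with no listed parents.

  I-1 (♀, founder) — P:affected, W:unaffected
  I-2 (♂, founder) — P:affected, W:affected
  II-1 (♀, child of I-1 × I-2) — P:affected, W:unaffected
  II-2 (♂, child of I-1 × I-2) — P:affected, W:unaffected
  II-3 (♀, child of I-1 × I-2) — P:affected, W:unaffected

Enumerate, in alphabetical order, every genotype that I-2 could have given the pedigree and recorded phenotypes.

I-2 ∈ {PP Ww, Pp Ww}

P/I-1 aff ·: Pp|PP
P/I-2 aff ·: Pp|PP
P/II-1 aff I-1×I-2: Pp|PP
P/II-2 aff I-1×I-2: Pp|PP
P/II-3 aff I-1×I-2: Pp|PP
⇒ P over [I-1,I-2,II-1,II-2,II-3]: 25 consistent
W/I-1 un ·: ww
W/I-2 aff ·: Ww
W/II-1 un I-1×I-2: ww
W/II-2 un I-1×I-2: ww
W/II-3 un I-1×I-2: ww
⇒ W over [I-1,I-2,II-1,II-2,II-3]: 1 consistent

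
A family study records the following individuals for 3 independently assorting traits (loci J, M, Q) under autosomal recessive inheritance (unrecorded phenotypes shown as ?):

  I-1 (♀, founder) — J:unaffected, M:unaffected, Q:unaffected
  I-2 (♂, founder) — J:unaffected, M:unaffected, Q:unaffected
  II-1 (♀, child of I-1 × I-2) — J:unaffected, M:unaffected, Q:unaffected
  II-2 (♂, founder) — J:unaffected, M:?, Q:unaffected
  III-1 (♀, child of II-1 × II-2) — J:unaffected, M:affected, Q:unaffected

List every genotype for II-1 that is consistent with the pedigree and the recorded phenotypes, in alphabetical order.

J/I-1 un ·: JJ|Jj
J/I-2 un ·: JJ|Jj
J/II-1 un I-1×I-2: JJ|Jj
J/II-2 un ·: JJ|Jj
J/III-1 un II-1×II-2: JJ|Jj
⇒ J over [I-1,I-2,II-1,II-2,III-1]: 24 consistent
M/I-1 un ·: MM|Mm
M/I-2 un ·: MM|Mm
M/II-1 un I-1×I-2: Mm
M/II-2 ? ·: Mm|mm
M/III-1 aff II-1×II-2: mm
⇒ M over [I-1,I-2,II-1,II-2,III-1]: 6 consistent
Q/I-1 un ·: QQ|Qq
Q/I-2 un ·: QQ|Qq
Q/II-1 un I-1×I-2: QQ|Qq
Q/II-2 un ·: QQ|Qq
Q/III-1 un II-1×II-2: QQ|Qq
⇒ Q over [I-1,I-2,II-1,II-2,III-1]: 24 consistent

II-1 ∈ {JJ Mm QQ, JJ Mm Qq, Jj Mm QQ, Jj Mm Qq}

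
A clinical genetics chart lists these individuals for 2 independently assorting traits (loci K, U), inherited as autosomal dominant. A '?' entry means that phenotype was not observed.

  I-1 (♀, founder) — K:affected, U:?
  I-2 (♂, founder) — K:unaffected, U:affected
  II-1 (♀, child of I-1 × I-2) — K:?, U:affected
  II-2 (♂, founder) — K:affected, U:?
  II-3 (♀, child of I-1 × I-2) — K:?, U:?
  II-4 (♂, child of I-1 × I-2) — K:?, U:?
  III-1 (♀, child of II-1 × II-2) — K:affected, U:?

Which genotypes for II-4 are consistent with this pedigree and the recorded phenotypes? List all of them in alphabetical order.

K/I-1 aff ·: Kk|KK
K/I-2 un ·: kk
K/II-1 ? I-1×I-2: kk|Kk
K/II-2 aff ·: Kk|KK
K/II-3 ? I-1×I-2: kk|Kk
K/II-4 ? I-1×I-2: kk|Kk
K/III-1 aff II-1×II-2: Kk|KK
⇒ K over [I-1,I-2,II-1,II-2,II-3,II-4,III-1]: 28 consistent
U/I-1 ? ·: uu|Uu|UU
U/I-2 aff ·: Uu|UU
U/II-1 aff I-1×I-2: Uu|UU
U/II-2 ? ·: uu|Uu|UU
U/II-3 ? I-1×I-2: uu|Uu|UU
U/II-4 ? I-1×I-2: uu|Uu|UU
U/III-1 ? II-1×II-2: uu|Uu|UU
⇒ U over [I-1,I-2,II-1,II-2,II-3,II-4,III-1]: 226 consistent

II-4 ∈ {Kk UU, Kk Uu, Kk uu, kk UU, kk Uu, kk uu}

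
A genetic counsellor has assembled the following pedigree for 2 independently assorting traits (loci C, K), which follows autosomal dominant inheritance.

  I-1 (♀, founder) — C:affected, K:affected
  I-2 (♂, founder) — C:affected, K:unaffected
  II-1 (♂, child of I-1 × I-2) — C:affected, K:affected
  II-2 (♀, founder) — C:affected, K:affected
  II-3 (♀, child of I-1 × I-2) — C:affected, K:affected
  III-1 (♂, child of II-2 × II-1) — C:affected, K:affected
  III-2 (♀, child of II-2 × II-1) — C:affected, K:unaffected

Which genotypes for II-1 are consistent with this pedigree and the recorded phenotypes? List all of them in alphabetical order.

II-1 ∈ {CC Kk, Cc Kk}

C/I-1 aff ·: Cc|CC
C/I-2 aff ·: Cc|CC
C/II-1 aff I-1×I-2: Cc|CC
C/II-2 aff ·: Cc|CC
C/II-3 aff I-1×I-2: Cc|CC
C/III-1 aff II-2×II-1: Cc|CC
C/III-2 aff II-2×II-1: Cc|CC
⇒ C over [I-1,I-2,II-1,II-2,II-3,III-1,III-2]: 83 consistent
K/I-1 aff ·: Kk|KK
K/I-2 un ·: kk
K/II-1 aff I-1×I-2: Kk
K/II-2 aff ·: Kk
K/II-3 aff I-1×I-2: Kk
K/III-1 aff II-2×II-1: Kk|KK
K/III-2 un II-2×II-1: kk
⇒ K over [I-1,I-2,II-1,II-2,II-3,III-1,III-2]: 4 consistent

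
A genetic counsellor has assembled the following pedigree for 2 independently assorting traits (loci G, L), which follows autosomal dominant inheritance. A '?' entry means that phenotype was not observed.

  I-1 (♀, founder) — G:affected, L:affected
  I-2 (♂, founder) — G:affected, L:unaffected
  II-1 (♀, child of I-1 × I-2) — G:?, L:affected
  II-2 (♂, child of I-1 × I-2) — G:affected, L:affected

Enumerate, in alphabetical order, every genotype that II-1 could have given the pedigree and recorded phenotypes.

II-1 ∈ {GG Ll, Gg Ll, gg Ll}

G/I-1 aff ·: Gg|GG
G/I-2 aff ·: Gg|GG
G/II-1 ? I-1×I-2: gg|Gg|GG
G/II-2 aff I-1×I-2: Gg|GG
⇒ G over [I-1,I-2,II-1,II-2]: 15 consistent
L/I-1 aff ·: Ll|LL
L/I-2 un ·: ll
L/II-1 aff I-1×I-2: Ll
L/II-2 aff I-1×I-2: Ll
⇒ L over [I-1,I-2,II-1,II-2]: 2 consistent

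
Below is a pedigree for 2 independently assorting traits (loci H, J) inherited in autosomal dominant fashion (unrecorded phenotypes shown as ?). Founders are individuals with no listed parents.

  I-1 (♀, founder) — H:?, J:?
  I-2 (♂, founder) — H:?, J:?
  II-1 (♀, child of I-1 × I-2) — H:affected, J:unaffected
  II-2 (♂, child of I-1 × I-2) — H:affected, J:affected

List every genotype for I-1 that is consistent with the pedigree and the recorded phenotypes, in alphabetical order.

I-1 ∈ {HH Jj, HH jj, Hh Jj, Hh jj, hh Jj, hh jj}

H/I-1 ? ·: hh|Hh|HH
H/I-2 ? ·: hh|Hh|HH
H/II-1 aff I-1×I-2: Hh|HH
H/II-2 aff I-1×I-2: Hh|HH
⇒ H over [I-1,I-2,II-1,II-2]: 17 consistent
J/I-1 ? ·: jj|Jj
J/I-2 ? ·: jj|Jj
J/II-1 un I-1×I-2: jj
J/II-2 aff I-1×I-2: Jj|JJ
⇒ J over [I-1,I-2,II-1,II-2]: 4 consistent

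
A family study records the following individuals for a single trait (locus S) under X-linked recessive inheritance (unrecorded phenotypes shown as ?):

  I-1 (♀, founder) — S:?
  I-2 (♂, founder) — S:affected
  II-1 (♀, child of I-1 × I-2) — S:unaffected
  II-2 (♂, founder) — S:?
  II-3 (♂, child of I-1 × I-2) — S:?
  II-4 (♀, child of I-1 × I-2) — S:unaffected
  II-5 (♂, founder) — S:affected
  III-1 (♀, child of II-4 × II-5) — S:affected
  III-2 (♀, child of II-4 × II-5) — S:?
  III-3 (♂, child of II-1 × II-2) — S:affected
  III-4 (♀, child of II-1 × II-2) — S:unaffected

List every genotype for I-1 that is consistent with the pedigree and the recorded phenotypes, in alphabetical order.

S/I-1 ? ·: X^SX^S|X^SX^s
S/I-2 aff ·: X^sY
S/II-1 un I-1×I-2: X^SX^s
S/II-2 ? ·: X^SY|X^sY
S/II-3 ? I-1×I-2: X^SY|X^sY
S/II-4 un I-1×I-2: X^SX^s
S/II-5 aff ·: X^sY
S/III-1 aff II-4×II-5: X^sX^s
S/III-2 ? II-4×II-5: X^SX^s|X^sX^s
S/III-3 aff II-1×II-2: X^sY
S/III-4 un II-1×II-2: X^SX^S|X^SX^s
⇒ S over [I-1,I-2,II-1,II-2,II-3,II-4,II-5,III-1,III-2,III-3,III-4]: 18 consistent

I-1 ∈ {X^SX^S, X^SX^s}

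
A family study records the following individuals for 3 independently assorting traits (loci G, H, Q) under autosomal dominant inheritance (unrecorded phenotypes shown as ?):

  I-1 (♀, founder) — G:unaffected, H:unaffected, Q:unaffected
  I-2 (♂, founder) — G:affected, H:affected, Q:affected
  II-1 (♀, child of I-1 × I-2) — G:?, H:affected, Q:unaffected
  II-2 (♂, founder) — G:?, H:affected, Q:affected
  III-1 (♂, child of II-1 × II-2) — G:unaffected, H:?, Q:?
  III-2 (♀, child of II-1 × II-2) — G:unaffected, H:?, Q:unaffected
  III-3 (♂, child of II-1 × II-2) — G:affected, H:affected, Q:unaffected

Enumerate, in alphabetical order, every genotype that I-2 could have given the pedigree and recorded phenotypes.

I-2 ∈ {GG HH Qq, GG Hh Qq, Gg HH Qq, Gg Hh Qq}

G/I-1 un ·: gg
G/I-2 aff ·: Gg|GG
G/II-1 ? I-1×I-2: gg|Gg
G/II-2 ? ·: gg|Gg
G/III-1 un II-1×II-2: gg
G/III-2 un II-1×II-2: gg
G/III-3 aff II-1×II-2: Gg|GG
⇒ G over [I-1,I-2,II-1,II-2,III-1,III-2,III-3]: 7 consistent
H/I-1 un ·: hh
H/I-2 aff ·: Hh|HH
H/II-1 aff I-1×I-2: Hh
H/II-2 aff ·: Hh|HH
H/III-1 ? II-1×II-2: hh|Hh|HH
H/III-2 ? II-1×II-2: hh|Hh|HH
H/III-3 aff II-1×II-2: Hh|HH
⇒ H over [I-1,I-2,II-1,II-2,III-1,III-2,III-3]: 52 consistent
Q/I-1 un ·: qq
Q/I-2 aff ·: Qq
Q/II-1 un I-1×I-2: qq
Q/II-2 aff ·: Qq
Q/III-1 ? II-1×II-2: qq|Qq
Q/III-2 un II-1×II-2: qq
Q/III-3 un II-1×II-2: qq
⇒ Q over [I-1,I-2,II-1,II-2,III-1,III-2,III-3]: 2 consistent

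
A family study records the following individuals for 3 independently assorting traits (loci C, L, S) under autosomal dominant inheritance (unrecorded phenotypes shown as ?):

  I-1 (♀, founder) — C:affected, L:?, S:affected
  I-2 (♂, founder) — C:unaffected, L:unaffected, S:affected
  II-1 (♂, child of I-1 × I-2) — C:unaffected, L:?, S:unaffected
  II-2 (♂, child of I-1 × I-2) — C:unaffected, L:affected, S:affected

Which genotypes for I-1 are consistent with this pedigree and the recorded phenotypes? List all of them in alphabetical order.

I-1 ∈ {Cc LL Ss, Cc Ll Ss}

C/I-1 aff ·: Cc
C/I-2 un ·: cc
C/II-1 un I-1×I-2: cc
C/II-2 un I-1×I-2: cc
⇒ C over [I-1,I-2,II-1,II-2]: 1 consistent
L/I-1 ? ·: Ll|LL
L/I-2 un ·: ll
L/II-1 ? I-1×I-2: ll|Ll
L/II-2 aff I-1×I-2: Ll
⇒ L over [I-1,I-2,II-1,II-2]: 3 consistent
S/I-1 aff ·: Ss
S/I-2 aff ·: Ss
S/II-1 un I-1×I-2: ss
S/II-2 aff I-1×I-2: Ss|SS
⇒ S over [I-1,I-2,II-1,II-2]: 2 consistent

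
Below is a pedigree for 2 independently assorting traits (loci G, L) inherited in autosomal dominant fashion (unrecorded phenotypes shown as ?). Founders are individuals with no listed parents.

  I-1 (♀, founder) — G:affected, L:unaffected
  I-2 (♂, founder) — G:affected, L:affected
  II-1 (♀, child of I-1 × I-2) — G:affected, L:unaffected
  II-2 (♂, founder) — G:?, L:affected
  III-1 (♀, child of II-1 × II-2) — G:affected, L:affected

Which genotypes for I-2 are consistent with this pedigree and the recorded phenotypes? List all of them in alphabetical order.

G/I-1 aff ·: Gg|GG
G/I-2 aff ·: Gg|GG
G/II-1 aff I-1×I-2: Gg|GG
G/II-2 ? ·: gg|Gg|GG
G/III-1 aff II-1×II-2: Gg|GG
⇒ G over [I-1,I-2,II-1,II-2,III-1]: 31 consistent
L/I-1 un ·: ll
L/I-2 aff ·: Ll
L/II-1 un I-1×I-2: ll
L/II-2 aff ·: Ll|LL
L/III-1 aff II-1×II-2: Ll
⇒ L over [I-1,I-2,II-1,II-2,III-1]: 2 consistent

I-2 ∈ {GG Ll, Gg Ll}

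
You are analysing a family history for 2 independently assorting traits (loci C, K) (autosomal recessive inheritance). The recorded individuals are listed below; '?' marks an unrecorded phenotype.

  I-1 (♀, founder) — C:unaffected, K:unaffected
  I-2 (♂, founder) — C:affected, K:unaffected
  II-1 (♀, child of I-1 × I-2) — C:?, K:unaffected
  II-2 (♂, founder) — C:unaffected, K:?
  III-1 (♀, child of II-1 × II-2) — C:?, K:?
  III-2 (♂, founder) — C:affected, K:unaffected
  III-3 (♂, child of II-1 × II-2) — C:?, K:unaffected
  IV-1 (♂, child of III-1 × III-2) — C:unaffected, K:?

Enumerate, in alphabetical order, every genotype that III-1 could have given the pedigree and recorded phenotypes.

C/I-1 un ·: CC|Cc
C/I-2 aff ·: cc
C/II-1 ? I-1×I-2: Cc|cc
C/II-2 un ·: CC|Cc
C/III-1 ? II-1×II-2: CC|Cc
C/III-2 aff ·: cc
C/III-3 ? II-1×II-2: CC|Cc|cc
C/IV-1 un III-1×III-2: Cc
⇒ C over [I-1,I-2,II-1,II-2,III-1,III-2,III-3,IV-1]: 23 consistent
K/I-1 un ·: KK|Kk
K/I-2 un ·: KK|Kk
K/II-1 un I-1×I-2: KK|Kk
K/II-2 ? ·: KK|Kk|kk
K/III-1 ? II-1×II-2: KK|Kk|kk
K/III-2 un ·: KK|Kk
K/III-3 un II-1×II-2: KK|Kk
K/IV-1 ? III-1×III-2: KK|Kk|kk
⇒ K over [I-1,I-2,II-1,II-2,III-1,III-2,III-3,IV-1]: 234 consistent

III-1 ∈ {CC KK, CC Kk, CC kk, Cc KK, Cc Kk, Cc kk}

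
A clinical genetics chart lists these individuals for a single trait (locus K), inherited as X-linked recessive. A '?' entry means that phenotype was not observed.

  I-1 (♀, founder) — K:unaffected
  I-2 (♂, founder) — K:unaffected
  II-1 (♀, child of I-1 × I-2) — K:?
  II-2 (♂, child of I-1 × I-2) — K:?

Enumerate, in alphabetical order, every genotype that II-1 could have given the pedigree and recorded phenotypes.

K/I-1 un ·: X^KX^K|X^KX^k
K/I-2 un ·: X^KY
K/II-1 ? I-1×I-2: X^KX^K|X^KX^k
K/II-2 ? I-1×I-2: X^KY|X^kY
⇒ K over [I-1,I-2,II-1,II-2]: 5 consistent

II-1 ∈ {X^KX^K, X^KX^k}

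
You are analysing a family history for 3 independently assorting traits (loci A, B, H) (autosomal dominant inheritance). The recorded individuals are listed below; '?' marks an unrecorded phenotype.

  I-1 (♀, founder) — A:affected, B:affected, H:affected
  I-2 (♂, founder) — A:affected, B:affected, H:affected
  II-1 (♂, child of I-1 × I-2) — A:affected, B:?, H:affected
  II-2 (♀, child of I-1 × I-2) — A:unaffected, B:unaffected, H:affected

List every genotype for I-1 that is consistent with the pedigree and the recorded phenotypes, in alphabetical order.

I-1 ∈ {Aa Bb HH, Aa Bb Hh}

A/I-1 aff ·: Aa
A/I-2 aff ·: Aa
A/II-1 aff I-1×I-2: Aa|AA
A/II-2 un I-1×I-2: aa
⇒ A over [I-1,I-2,II-1,II-2]: 2 consistent
B/I-1 aff ·: Bb
B/I-2 aff ·: Bb
B/II-1 ? I-1×I-2: bb|Bb|BB
B/II-2 un I-1×I-2: bb
⇒ B over [I-1,I-2,II-1,II-2]: 3 consistent
H/I-1 aff ·: Hh|HH
H/I-2 aff ·: Hh|HH
H/II-1 aff I-1×I-2: Hh|HH
H/II-2 aff I-1×I-2: Hh|HH
⇒ H over [I-1,I-2,II-1,II-2]: 13 consistent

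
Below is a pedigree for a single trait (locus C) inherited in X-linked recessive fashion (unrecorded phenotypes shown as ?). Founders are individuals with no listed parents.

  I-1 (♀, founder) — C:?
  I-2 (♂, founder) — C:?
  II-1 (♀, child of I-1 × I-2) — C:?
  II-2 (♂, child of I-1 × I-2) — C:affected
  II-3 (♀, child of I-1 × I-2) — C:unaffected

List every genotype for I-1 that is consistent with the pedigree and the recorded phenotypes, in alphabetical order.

C/I-1 ? ·: X^CX^c|X^cX^c
C/I-2 ? ·: X^CY|X^cY
C/II-1 ? I-1×I-2: X^CX^C|X^CX^c|X^cX^c
C/II-2 aff I-1×I-2: X^cY
C/II-3 un I-1×I-2: X^CX^C|X^CX^c
⇒ C over [I-1,I-2,II-1,II-2,II-3]: 7 consistent

I-1 ∈ {X^CX^c, X^cX^c}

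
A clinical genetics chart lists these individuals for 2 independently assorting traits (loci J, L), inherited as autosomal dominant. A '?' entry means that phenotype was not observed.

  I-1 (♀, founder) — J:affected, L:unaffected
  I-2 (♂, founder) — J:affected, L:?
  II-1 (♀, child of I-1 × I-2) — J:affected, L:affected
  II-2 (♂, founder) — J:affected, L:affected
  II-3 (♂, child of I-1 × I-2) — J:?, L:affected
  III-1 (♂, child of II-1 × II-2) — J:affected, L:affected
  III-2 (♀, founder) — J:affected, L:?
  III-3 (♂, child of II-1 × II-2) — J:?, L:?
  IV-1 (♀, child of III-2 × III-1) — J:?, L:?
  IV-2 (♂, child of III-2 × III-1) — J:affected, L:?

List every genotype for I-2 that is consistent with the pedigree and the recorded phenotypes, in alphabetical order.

I-2 ∈ {JJ LL, JJ Ll, Jj LL, Jj Ll}

J/I-1 aff ·: Jj|JJ
J/I-2 aff ·: Jj|JJ
J/II-1 aff I-1×I-2: Jj|JJ
J/II-2 aff ·: Jj|JJ
J/II-3 ? I-1×I-2: jj|Jj|JJ
J/III-1 aff II-1×II-2: Jj|JJ
J/III-2 aff ·: Jj|JJ
J/III-3 ? II-1×II-2: jj|Jj|JJ
J/IV-1 ? III-2×III-1: jj|Jj|JJ
J/IV-2 aff III-2×III-1: Jj|JJ
⇒ J over [I-1,I-2,II-1,II-2,II-3,III-1,III-2,III-3,IV-1,IV-2]: 805 consistent
L/I-1 un ·: ll
L/I-2 ? ·: Ll|LL
L/II-1 aff I-1×I-2: Ll
L/II-2 aff ·: Ll|LL
L/II-3 aff I-1×I-2: Ll
L/III-1 aff II-1×II-2: Ll|LL
L/III-2 ? ·: ll|Ll|LL
L/III-3 ? II-1×II-2: ll|Ll|LL
L/IV-1 ? III-2×III-1: ll|Ll|LL
L/IV-2 ? III-2×III-1: ll|Ll|LL
⇒ L over [I-1,I-2,II-1,II-2,II-3,III-1,III-2,III-3,IV-1,IV-2]: 230 consistent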